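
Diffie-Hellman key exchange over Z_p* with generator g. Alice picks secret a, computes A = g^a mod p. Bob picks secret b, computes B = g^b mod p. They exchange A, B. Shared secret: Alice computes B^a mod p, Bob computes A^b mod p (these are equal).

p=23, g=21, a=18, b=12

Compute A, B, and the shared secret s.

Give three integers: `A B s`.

Answer: 13 2 13

Derivation:
A = 21^18 mod 23  (bits of 18 = 10010)
  bit 0 = 1: r = r^2 * 21 mod 23 = 1^2 * 21 = 1*21 = 21
  bit 1 = 0: r = r^2 mod 23 = 21^2 = 4
  bit 2 = 0: r = r^2 mod 23 = 4^2 = 16
  bit 3 = 1: r = r^2 * 21 mod 23 = 16^2 * 21 = 3*21 = 17
  bit 4 = 0: r = r^2 mod 23 = 17^2 = 13
  -> A = 13
B = 21^12 mod 23  (bits of 12 = 1100)
  bit 0 = 1: r = r^2 * 21 mod 23 = 1^2 * 21 = 1*21 = 21
  bit 1 = 1: r = r^2 * 21 mod 23 = 21^2 * 21 = 4*21 = 15
  bit 2 = 0: r = r^2 mod 23 = 15^2 = 18
  bit 3 = 0: r = r^2 mod 23 = 18^2 = 2
  -> B = 2
s = B^a = 2^18 mod 23  (bits of 18 = 10010)
  bit 0 = 1: r = r^2 * 2 mod 23 = 1^2 * 2 = 1*2 = 2
  bit 1 = 0: r = r^2 mod 23 = 2^2 = 4
  bit 2 = 0: r = r^2 mod 23 = 4^2 = 16
  bit 3 = 1: r = r^2 * 2 mod 23 = 16^2 * 2 = 3*2 = 6
  bit 4 = 0: r = r^2 mod 23 = 6^2 = 13
  -> s = B^a = 13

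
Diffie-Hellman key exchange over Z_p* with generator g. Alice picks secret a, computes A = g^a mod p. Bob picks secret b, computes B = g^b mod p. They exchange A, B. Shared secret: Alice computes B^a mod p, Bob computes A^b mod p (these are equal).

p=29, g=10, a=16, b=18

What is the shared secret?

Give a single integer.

Answer: 25

Derivation:
A = 10^16 mod 29  (bits of 16 = 10000)
  bit 0 = 1: r = r^2 * 10 mod 29 = 1^2 * 10 = 1*10 = 10
  bit 1 = 0: r = r^2 mod 29 = 10^2 = 13
  bit 2 = 0: r = r^2 mod 29 = 13^2 = 24
  bit 3 = 0: r = r^2 mod 29 = 24^2 = 25
  bit 4 = 0: r = r^2 mod 29 = 25^2 = 16
  -> A = 16
B = 10^18 mod 29  (bits of 18 = 10010)
  bit 0 = 1: r = r^2 * 10 mod 29 = 1^2 * 10 = 1*10 = 10
  bit 1 = 0: r = r^2 mod 29 = 10^2 = 13
  bit 2 = 0: r = r^2 mod 29 = 13^2 = 24
  bit 3 = 1: r = r^2 * 10 mod 29 = 24^2 * 10 = 25*10 = 18
  bit 4 = 0: r = r^2 mod 29 = 18^2 = 5
  -> B = 5
s = B^a = 5^16 mod 29  (bits of 16 = 10000)
  bit 0 = 1: r = r^2 * 5 mod 29 = 1^2 * 5 = 1*5 = 5
  bit 1 = 0: r = r^2 mod 29 = 5^2 = 25
  bit 2 = 0: r = r^2 mod 29 = 25^2 = 16
  bit 3 = 0: r = r^2 mod 29 = 16^2 = 24
  bit 4 = 0: r = r^2 mod 29 = 24^2 = 25
  -> s = B^a = 25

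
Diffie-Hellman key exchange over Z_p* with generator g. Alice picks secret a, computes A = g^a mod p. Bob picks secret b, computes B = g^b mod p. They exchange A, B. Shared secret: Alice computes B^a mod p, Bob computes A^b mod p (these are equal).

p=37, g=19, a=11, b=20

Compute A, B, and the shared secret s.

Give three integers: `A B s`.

Answer: 20 9 7

Derivation:
A = 19^11 mod 37  (bits of 11 = 1011)
  bit 0 = 1: r = r^2 * 19 mod 37 = 1^2 * 19 = 1*19 = 19
  bit 1 = 0: r = r^2 mod 37 = 19^2 = 28
  bit 2 = 1: r = r^2 * 19 mod 37 = 28^2 * 19 = 7*19 = 22
  bit 3 = 1: r = r^2 * 19 mod 37 = 22^2 * 19 = 3*19 = 20
  -> A = 20
B = 19^20 mod 37  (bits of 20 = 10100)
  bit 0 = 1: r = r^2 * 19 mod 37 = 1^2 * 19 = 1*19 = 19
  bit 1 = 0: r = r^2 mod 37 = 19^2 = 28
  bit 2 = 1: r = r^2 * 19 mod 37 = 28^2 * 19 = 7*19 = 22
  bit 3 = 0: r = r^2 mod 37 = 22^2 = 3
  bit 4 = 0: r = r^2 mod 37 = 3^2 = 9
  -> B = 9
s = B^a = 9^11 mod 37  (bits of 11 = 1011)
  bit 0 = 1: r = r^2 * 9 mod 37 = 1^2 * 9 = 1*9 = 9
  bit 1 = 0: r = r^2 mod 37 = 9^2 = 7
  bit 2 = 1: r = r^2 * 9 mod 37 = 7^2 * 9 = 12*9 = 34
  bit 3 = 1: r = r^2 * 9 mod 37 = 34^2 * 9 = 9*9 = 7
  -> s = B^a = 7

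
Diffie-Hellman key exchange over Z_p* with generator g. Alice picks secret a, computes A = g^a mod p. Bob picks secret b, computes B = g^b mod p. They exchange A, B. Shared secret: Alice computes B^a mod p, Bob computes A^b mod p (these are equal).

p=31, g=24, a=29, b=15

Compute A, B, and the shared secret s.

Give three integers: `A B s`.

Answer: 22 30 30

Derivation:
A = 24^29 mod 31  (bits of 29 = 11101)
  bit 0 = 1: r = r^2 * 24 mod 31 = 1^2 * 24 = 1*24 = 24
  bit 1 = 1: r = r^2 * 24 mod 31 = 24^2 * 24 = 18*24 = 29
  bit 2 = 1: r = r^2 * 24 mod 31 = 29^2 * 24 = 4*24 = 3
  bit 3 = 0: r = r^2 mod 31 = 3^2 = 9
  bit 4 = 1: r = r^2 * 24 mod 31 = 9^2 * 24 = 19*24 = 22
  -> A = 22
B = 24^15 mod 31  (bits of 15 = 1111)
  bit 0 = 1: r = r^2 * 24 mod 31 = 1^2 * 24 = 1*24 = 24
  bit 1 = 1: r = r^2 * 24 mod 31 = 24^2 * 24 = 18*24 = 29
  bit 2 = 1: r = r^2 * 24 mod 31 = 29^2 * 24 = 4*24 = 3
  bit 3 = 1: r = r^2 * 24 mod 31 = 3^2 * 24 = 9*24 = 30
  -> B = 30
s = B^a = 30^29 mod 31  (bits of 29 = 11101)
  bit 0 = 1: r = r^2 * 30 mod 31 = 1^2 * 30 = 1*30 = 30
  bit 1 = 1: r = r^2 * 30 mod 31 = 30^2 * 30 = 1*30 = 30
  bit 2 = 1: r = r^2 * 30 mod 31 = 30^2 * 30 = 1*30 = 30
  bit 3 = 0: r = r^2 mod 31 = 30^2 = 1
  bit 4 = 1: r = r^2 * 30 mod 31 = 1^2 * 30 = 1*30 = 30
  -> s = B^a = 30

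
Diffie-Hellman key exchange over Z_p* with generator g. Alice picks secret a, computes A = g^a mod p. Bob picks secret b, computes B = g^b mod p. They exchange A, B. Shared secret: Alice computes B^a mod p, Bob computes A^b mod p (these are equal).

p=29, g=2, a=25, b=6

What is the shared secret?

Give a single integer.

Answer: 9

Derivation:
A = 2^25 mod 29  (bits of 25 = 11001)
  bit 0 = 1: r = r^2 * 2 mod 29 = 1^2 * 2 = 1*2 = 2
  bit 1 = 1: r = r^2 * 2 mod 29 = 2^2 * 2 = 4*2 = 8
  bit 2 = 0: r = r^2 mod 29 = 8^2 = 6
  bit 3 = 0: r = r^2 mod 29 = 6^2 = 7
  bit 4 = 1: r = r^2 * 2 mod 29 = 7^2 * 2 = 20*2 = 11
  -> A = 11
B = 2^6 mod 29  (bits of 6 = 110)
  bit 0 = 1: r = r^2 * 2 mod 29 = 1^2 * 2 = 1*2 = 2
  bit 1 = 1: r = r^2 * 2 mod 29 = 2^2 * 2 = 4*2 = 8
  bit 2 = 0: r = r^2 mod 29 = 8^2 = 6
  -> B = 6
s = B^a = 6^25 mod 29  (bits of 25 = 11001)
  bit 0 = 1: r = r^2 * 6 mod 29 = 1^2 * 6 = 1*6 = 6
  bit 1 = 1: r = r^2 * 6 mod 29 = 6^2 * 6 = 7*6 = 13
  bit 2 = 0: r = r^2 mod 29 = 13^2 = 24
  bit 3 = 0: r = r^2 mod 29 = 24^2 = 25
  bit 4 = 1: r = r^2 * 6 mod 29 = 25^2 * 6 = 16*6 = 9
  -> s = B^a = 9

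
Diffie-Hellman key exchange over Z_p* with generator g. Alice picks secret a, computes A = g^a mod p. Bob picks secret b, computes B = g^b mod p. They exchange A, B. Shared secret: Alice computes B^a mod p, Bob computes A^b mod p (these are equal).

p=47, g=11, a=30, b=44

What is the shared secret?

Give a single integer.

A = 11^30 mod 47  (bits of 30 = 11110)
  bit 0 = 1: r = r^2 * 11 mod 47 = 1^2 * 11 = 1*11 = 11
  bit 1 = 1: r = r^2 * 11 mod 47 = 11^2 * 11 = 27*11 = 15
  bit 2 = 1: r = r^2 * 11 mod 47 = 15^2 * 11 = 37*11 = 31
  bit 3 = 1: r = r^2 * 11 mod 47 = 31^2 * 11 = 21*11 = 43
  bit 4 = 0: r = r^2 mod 47 = 43^2 = 16
  -> A = 16
B = 11^44 mod 47  (bits of 44 = 101100)
  bit 0 = 1: r = r^2 * 11 mod 47 = 1^2 * 11 = 1*11 = 11
  bit 1 = 0: r = r^2 mod 47 = 11^2 = 27
  bit 2 = 1: r = r^2 * 11 mod 47 = 27^2 * 11 = 24*11 = 29
  bit 3 = 1: r = r^2 * 11 mod 47 = 29^2 * 11 = 42*11 = 39
  bit 4 = 0: r = r^2 mod 47 = 39^2 = 17
  bit 5 = 0: r = r^2 mod 47 = 17^2 = 7
  -> B = 7
s = B^a = 7^30 mod 47  (bits of 30 = 11110)
  bit 0 = 1: r = r^2 * 7 mod 47 = 1^2 * 7 = 1*7 = 7
  bit 1 = 1: r = r^2 * 7 mod 47 = 7^2 * 7 = 2*7 = 14
  bit 2 = 1: r = r^2 * 7 mod 47 = 14^2 * 7 = 8*7 = 9
  bit 3 = 1: r = r^2 * 7 mod 47 = 9^2 * 7 = 34*7 = 3
  bit 4 = 0: r = r^2 mod 47 = 3^2 = 9
  -> s = B^a = 9

Answer: 9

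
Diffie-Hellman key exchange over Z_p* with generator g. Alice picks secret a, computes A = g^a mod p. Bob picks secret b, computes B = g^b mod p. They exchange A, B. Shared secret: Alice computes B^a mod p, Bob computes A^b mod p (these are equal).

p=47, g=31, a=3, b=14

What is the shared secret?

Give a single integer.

A = 31^3 mod 47  (bits of 3 = 11)
  bit 0 = 1: r = r^2 * 31 mod 47 = 1^2 * 31 = 1*31 = 31
  bit 1 = 1: r = r^2 * 31 mod 47 = 31^2 * 31 = 21*31 = 40
  -> A = 40
B = 31^14 mod 47  (bits of 14 = 1110)
  bit 0 = 1: r = r^2 * 31 mod 47 = 1^2 * 31 = 1*31 = 31
  bit 1 = 1: r = r^2 * 31 mod 47 = 31^2 * 31 = 21*31 = 40
  bit 2 = 1: r = r^2 * 31 mod 47 = 40^2 * 31 = 2*31 = 15
  bit 3 = 0: r = r^2 mod 47 = 15^2 = 37
  -> B = 37
s = B^a = 37^3 mod 47  (bits of 3 = 11)
  bit 0 = 1: r = r^2 * 37 mod 47 = 1^2 * 37 = 1*37 = 37
  bit 1 = 1: r = r^2 * 37 mod 47 = 37^2 * 37 = 6*37 = 34
  -> s = B^a = 34

Answer: 34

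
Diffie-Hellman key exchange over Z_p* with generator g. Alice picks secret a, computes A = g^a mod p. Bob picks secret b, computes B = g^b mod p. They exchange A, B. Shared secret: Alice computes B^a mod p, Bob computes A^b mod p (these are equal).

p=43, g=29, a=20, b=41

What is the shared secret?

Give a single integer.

Answer: 14

Derivation:
A = 29^20 mod 43  (bits of 20 = 10100)
  bit 0 = 1: r = r^2 * 29 mod 43 = 1^2 * 29 = 1*29 = 29
  bit 1 = 0: r = r^2 mod 43 = 29^2 = 24
  bit 2 = 1: r = r^2 * 29 mod 43 = 24^2 * 29 = 17*29 = 20
  bit 3 = 0: r = r^2 mod 43 = 20^2 = 13
  bit 4 = 0: r = r^2 mod 43 = 13^2 = 40
  -> A = 40
B = 29^41 mod 43  (bits of 41 = 101001)
  bit 0 = 1: r = r^2 * 29 mod 43 = 1^2 * 29 = 1*29 = 29
  bit 1 = 0: r = r^2 mod 43 = 29^2 = 24
  bit 2 = 1: r = r^2 * 29 mod 43 = 24^2 * 29 = 17*29 = 20
  bit 3 = 0: r = r^2 mod 43 = 20^2 = 13
  bit 4 = 0: r = r^2 mod 43 = 13^2 = 40
  bit 5 = 1: r = r^2 * 29 mod 43 = 40^2 * 29 = 9*29 = 3
  -> B = 3
s = B^a = 3^20 mod 43  (bits of 20 = 10100)
  bit 0 = 1: r = r^2 * 3 mod 43 = 1^2 * 3 = 1*3 = 3
  bit 1 = 0: r = r^2 mod 43 = 3^2 = 9
  bit 2 = 1: r = r^2 * 3 mod 43 = 9^2 * 3 = 38*3 = 28
  bit 3 = 0: r = r^2 mod 43 = 28^2 = 10
  bit 4 = 0: r = r^2 mod 43 = 10^2 = 14
  -> s = B^a = 14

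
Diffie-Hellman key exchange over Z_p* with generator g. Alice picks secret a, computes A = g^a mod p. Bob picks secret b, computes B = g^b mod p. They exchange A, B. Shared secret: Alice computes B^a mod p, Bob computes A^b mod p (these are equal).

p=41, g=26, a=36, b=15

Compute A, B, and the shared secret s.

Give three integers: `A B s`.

A = 26^36 mod 41  (bits of 36 = 100100)
  bit 0 = 1: r = r^2 * 26 mod 41 = 1^2 * 26 = 1*26 = 26
  bit 1 = 0: r = r^2 mod 41 = 26^2 = 20
  bit 2 = 0: r = r^2 mod 41 = 20^2 = 31
  bit 3 = 1: r = r^2 * 26 mod 41 = 31^2 * 26 = 18*26 = 17
  bit 4 = 0: r = r^2 mod 41 = 17^2 = 2
  bit 5 = 0: r = r^2 mod 41 = 2^2 = 4
  -> A = 4
B = 26^15 mod 41  (bits of 15 = 1111)
  bit 0 = 1: r = r^2 * 26 mod 41 = 1^2 * 26 = 1*26 = 26
  bit 1 = 1: r = r^2 * 26 mod 41 = 26^2 * 26 = 20*26 = 28
  bit 2 = 1: r = r^2 * 26 mod 41 = 28^2 * 26 = 5*26 = 7
  bit 3 = 1: r = r^2 * 26 mod 41 = 7^2 * 26 = 8*26 = 3
  -> B = 3
s = B^a = 3^36 mod 41  (bits of 36 = 100100)
  bit 0 = 1: r = r^2 * 3 mod 41 = 1^2 * 3 = 1*3 = 3
  bit 1 = 0: r = r^2 mod 41 = 3^2 = 9
  bit 2 = 0: r = r^2 mod 41 = 9^2 = 40
  bit 3 = 1: r = r^2 * 3 mod 41 = 40^2 * 3 = 1*3 = 3
  bit 4 = 0: r = r^2 mod 41 = 3^2 = 9
  bit 5 = 0: r = r^2 mod 41 = 9^2 = 40
  -> s = B^a = 40

Answer: 4 3 40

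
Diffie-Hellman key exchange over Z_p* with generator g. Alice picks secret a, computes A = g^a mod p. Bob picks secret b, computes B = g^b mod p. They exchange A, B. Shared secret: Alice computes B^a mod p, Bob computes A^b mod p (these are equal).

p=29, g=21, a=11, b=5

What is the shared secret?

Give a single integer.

Answer: 18

Derivation:
A = 21^11 mod 29  (bits of 11 = 1011)
  bit 0 = 1: r = r^2 * 21 mod 29 = 1^2 * 21 = 1*21 = 21
  bit 1 = 0: r = r^2 mod 29 = 21^2 = 6
  bit 2 = 1: r = r^2 * 21 mod 29 = 6^2 * 21 = 7*21 = 2
  bit 3 = 1: r = r^2 * 21 mod 29 = 2^2 * 21 = 4*21 = 26
  -> A = 26
B = 21^5 mod 29  (bits of 5 = 101)
  bit 0 = 1: r = r^2 * 21 mod 29 = 1^2 * 21 = 1*21 = 21
  bit 1 = 0: r = r^2 mod 29 = 21^2 = 6
  bit 2 = 1: r = r^2 * 21 mod 29 = 6^2 * 21 = 7*21 = 2
  -> B = 2
s = B^a = 2^11 mod 29  (bits of 11 = 1011)
  bit 0 = 1: r = r^2 * 2 mod 29 = 1^2 * 2 = 1*2 = 2
  bit 1 = 0: r = r^2 mod 29 = 2^2 = 4
  bit 2 = 1: r = r^2 * 2 mod 29 = 4^2 * 2 = 16*2 = 3
  bit 3 = 1: r = r^2 * 2 mod 29 = 3^2 * 2 = 9*2 = 18
  -> s = B^a = 18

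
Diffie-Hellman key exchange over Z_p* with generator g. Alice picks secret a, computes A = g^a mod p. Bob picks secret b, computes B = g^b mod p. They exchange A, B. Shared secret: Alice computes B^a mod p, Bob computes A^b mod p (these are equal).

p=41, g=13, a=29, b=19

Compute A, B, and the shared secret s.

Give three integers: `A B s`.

Answer: 34 22 6

Derivation:
A = 13^29 mod 41  (bits of 29 = 11101)
  bit 0 = 1: r = r^2 * 13 mod 41 = 1^2 * 13 = 1*13 = 13
  bit 1 = 1: r = r^2 * 13 mod 41 = 13^2 * 13 = 5*13 = 24
  bit 2 = 1: r = r^2 * 13 mod 41 = 24^2 * 13 = 2*13 = 26
  bit 3 = 0: r = r^2 mod 41 = 26^2 = 20
  bit 4 = 1: r = r^2 * 13 mod 41 = 20^2 * 13 = 31*13 = 34
  -> A = 34
B = 13^19 mod 41  (bits of 19 = 10011)
  bit 0 = 1: r = r^2 * 13 mod 41 = 1^2 * 13 = 1*13 = 13
  bit 1 = 0: r = r^2 mod 41 = 13^2 = 5
  bit 2 = 0: r = r^2 mod 41 = 5^2 = 25
  bit 3 = 1: r = r^2 * 13 mod 41 = 25^2 * 13 = 10*13 = 7
  bit 4 = 1: r = r^2 * 13 mod 41 = 7^2 * 13 = 8*13 = 22
  -> B = 22
s = B^a = 22^29 mod 41  (bits of 29 = 11101)
  bit 0 = 1: r = r^2 * 22 mod 41 = 1^2 * 22 = 1*22 = 22
  bit 1 = 1: r = r^2 * 22 mod 41 = 22^2 * 22 = 33*22 = 29
  bit 2 = 1: r = r^2 * 22 mod 41 = 29^2 * 22 = 21*22 = 11
  bit 3 = 0: r = r^2 mod 41 = 11^2 = 39
  bit 4 = 1: r = r^2 * 22 mod 41 = 39^2 * 22 = 4*22 = 6
  -> s = B^a = 6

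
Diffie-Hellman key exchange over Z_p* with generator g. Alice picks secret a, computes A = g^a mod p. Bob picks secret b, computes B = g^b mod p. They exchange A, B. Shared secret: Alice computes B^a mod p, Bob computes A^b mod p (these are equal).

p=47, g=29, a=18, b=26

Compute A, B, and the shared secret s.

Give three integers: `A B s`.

A = 29^18 mod 47  (bits of 18 = 10010)
  bit 0 = 1: r = r^2 * 29 mod 47 = 1^2 * 29 = 1*29 = 29
  bit 1 = 0: r = r^2 mod 47 = 29^2 = 42
  bit 2 = 0: r = r^2 mod 47 = 42^2 = 25
  bit 3 = 1: r = r^2 * 29 mod 47 = 25^2 * 29 = 14*29 = 30
  bit 4 = 0: r = r^2 mod 47 = 30^2 = 7
  -> A = 7
B = 29^26 mod 47  (bits of 26 = 11010)
  bit 0 = 1: r = r^2 * 29 mod 47 = 1^2 * 29 = 1*29 = 29
  bit 1 = 1: r = r^2 * 29 mod 47 = 29^2 * 29 = 42*29 = 43
  bit 2 = 0: r = r^2 mod 47 = 43^2 = 16
  bit 3 = 1: r = r^2 * 29 mod 47 = 16^2 * 29 = 21*29 = 45
  bit 4 = 0: r = r^2 mod 47 = 45^2 = 4
  -> B = 4
s = B^a = 4^18 mod 47  (bits of 18 = 10010)
  bit 0 = 1: r = r^2 * 4 mod 47 = 1^2 * 4 = 1*4 = 4
  bit 1 = 0: r = r^2 mod 47 = 4^2 = 16
  bit 2 = 0: r = r^2 mod 47 = 16^2 = 21
  bit 3 = 1: r = r^2 * 4 mod 47 = 21^2 * 4 = 18*4 = 25
  bit 4 = 0: r = r^2 mod 47 = 25^2 = 14
  -> s = B^a = 14

Answer: 7 4 14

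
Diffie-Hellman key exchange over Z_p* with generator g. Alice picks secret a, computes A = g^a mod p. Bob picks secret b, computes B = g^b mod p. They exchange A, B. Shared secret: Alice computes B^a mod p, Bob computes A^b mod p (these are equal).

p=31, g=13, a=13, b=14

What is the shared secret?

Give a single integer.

A = 13^13 mod 31  (bits of 13 = 1101)
  bit 0 = 1: r = r^2 * 13 mod 31 = 1^2 * 13 = 1*13 = 13
  bit 1 = 1: r = r^2 * 13 mod 31 = 13^2 * 13 = 14*13 = 27
  bit 2 = 0: r = r^2 mod 31 = 27^2 = 16
  bit 3 = 1: r = r^2 * 13 mod 31 = 16^2 * 13 = 8*13 = 11
  -> A = 11
B = 13^14 mod 31  (bits of 14 = 1110)
  bit 0 = 1: r = r^2 * 13 mod 31 = 1^2 * 13 = 1*13 = 13
  bit 1 = 1: r = r^2 * 13 mod 31 = 13^2 * 13 = 14*13 = 27
  bit 2 = 1: r = r^2 * 13 mod 31 = 27^2 * 13 = 16*13 = 22
  bit 3 = 0: r = r^2 mod 31 = 22^2 = 19
  -> B = 19
s = B^a = 19^13 mod 31  (bits of 13 = 1101)
  bit 0 = 1: r = r^2 * 19 mod 31 = 1^2 * 19 = 1*19 = 19
  bit 1 = 1: r = r^2 * 19 mod 31 = 19^2 * 19 = 20*19 = 8
  bit 2 = 0: r = r^2 mod 31 = 8^2 = 2
  bit 3 = 1: r = r^2 * 19 mod 31 = 2^2 * 19 = 4*19 = 14
  -> s = B^a = 14

Answer: 14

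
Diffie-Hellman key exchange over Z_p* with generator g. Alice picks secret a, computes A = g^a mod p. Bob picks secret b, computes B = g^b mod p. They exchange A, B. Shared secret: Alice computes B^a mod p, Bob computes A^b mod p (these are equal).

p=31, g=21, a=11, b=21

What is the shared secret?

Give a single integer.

A = 21^11 mod 31  (bits of 11 = 1011)
  bit 0 = 1: r = r^2 * 21 mod 31 = 1^2 * 21 = 1*21 = 21
  bit 1 = 0: r = r^2 mod 31 = 21^2 = 7
  bit 2 = 1: r = r^2 * 21 mod 31 = 7^2 * 21 = 18*21 = 6
  bit 3 = 1: r = r^2 * 21 mod 31 = 6^2 * 21 = 5*21 = 12
  -> A = 12
B = 21^21 mod 31  (bits of 21 = 10101)
  bit 0 = 1: r = r^2 * 21 mod 31 = 1^2 * 21 = 1*21 = 21
  bit 1 = 0: r = r^2 mod 31 = 21^2 = 7
  bit 2 = 1: r = r^2 * 21 mod 31 = 7^2 * 21 = 18*21 = 6
  bit 3 = 0: r = r^2 mod 31 = 6^2 = 5
  bit 4 = 1: r = r^2 * 21 mod 31 = 5^2 * 21 = 25*21 = 29
  -> B = 29
s = B^a = 29^11 mod 31  (bits of 11 = 1011)
  bit 0 = 1: r = r^2 * 29 mod 31 = 1^2 * 29 = 1*29 = 29
  bit 1 = 0: r = r^2 mod 31 = 29^2 = 4
  bit 2 = 1: r = r^2 * 29 mod 31 = 4^2 * 29 = 16*29 = 30
  bit 3 = 1: r = r^2 * 29 mod 31 = 30^2 * 29 = 1*29 = 29
  -> s = B^a = 29

Answer: 29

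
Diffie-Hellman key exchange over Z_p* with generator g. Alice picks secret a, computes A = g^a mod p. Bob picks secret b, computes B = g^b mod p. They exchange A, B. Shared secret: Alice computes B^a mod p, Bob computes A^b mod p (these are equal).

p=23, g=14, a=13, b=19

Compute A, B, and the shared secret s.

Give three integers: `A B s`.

Answer: 11 10 15

Derivation:
A = 14^13 mod 23  (bits of 13 = 1101)
  bit 0 = 1: r = r^2 * 14 mod 23 = 1^2 * 14 = 1*14 = 14
  bit 1 = 1: r = r^2 * 14 mod 23 = 14^2 * 14 = 12*14 = 7
  bit 2 = 0: r = r^2 mod 23 = 7^2 = 3
  bit 3 = 1: r = r^2 * 14 mod 23 = 3^2 * 14 = 9*14 = 11
  -> A = 11
B = 14^19 mod 23  (bits of 19 = 10011)
  bit 0 = 1: r = r^2 * 14 mod 23 = 1^2 * 14 = 1*14 = 14
  bit 1 = 0: r = r^2 mod 23 = 14^2 = 12
  bit 2 = 0: r = r^2 mod 23 = 12^2 = 6
  bit 3 = 1: r = r^2 * 14 mod 23 = 6^2 * 14 = 13*14 = 21
  bit 4 = 1: r = r^2 * 14 mod 23 = 21^2 * 14 = 4*14 = 10
  -> B = 10
s = B^a = 10^13 mod 23  (bits of 13 = 1101)
  bit 0 = 1: r = r^2 * 10 mod 23 = 1^2 * 10 = 1*10 = 10
  bit 1 = 1: r = r^2 * 10 mod 23 = 10^2 * 10 = 8*10 = 11
  bit 2 = 0: r = r^2 mod 23 = 11^2 = 6
  bit 3 = 1: r = r^2 * 10 mod 23 = 6^2 * 10 = 13*10 = 15
  -> s = B^a = 15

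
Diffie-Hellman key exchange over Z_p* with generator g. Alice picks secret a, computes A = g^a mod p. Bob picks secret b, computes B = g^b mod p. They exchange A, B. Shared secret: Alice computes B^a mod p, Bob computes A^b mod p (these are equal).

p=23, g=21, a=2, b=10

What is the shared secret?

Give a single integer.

Answer: 6

Derivation:
A = 21^2 mod 23  (bits of 2 = 10)
  bit 0 = 1: r = r^2 * 21 mod 23 = 1^2 * 21 = 1*21 = 21
  bit 1 = 0: r = r^2 mod 23 = 21^2 = 4
  -> A = 4
B = 21^10 mod 23  (bits of 10 = 1010)
  bit 0 = 1: r = r^2 * 21 mod 23 = 1^2 * 21 = 1*21 = 21
  bit 1 = 0: r = r^2 mod 23 = 21^2 = 4
  bit 2 = 1: r = r^2 * 21 mod 23 = 4^2 * 21 = 16*21 = 14
  bit 3 = 0: r = r^2 mod 23 = 14^2 = 12
  -> B = 12
s = B^a = 12^2 mod 23  (bits of 2 = 10)
  bit 0 = 1: r = r^2 * 12 mod 23 = 1^2 * 12 = 1*12 = 12
  bit 1 = 0: r = r^2 mod 23 = 12^2 = 6
  -> s = B^a = 6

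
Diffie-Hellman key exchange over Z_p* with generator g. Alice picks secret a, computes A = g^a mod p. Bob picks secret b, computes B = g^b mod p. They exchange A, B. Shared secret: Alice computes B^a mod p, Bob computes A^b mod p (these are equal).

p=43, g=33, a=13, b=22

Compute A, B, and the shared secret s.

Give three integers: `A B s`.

Answer: 5 10 38

Derivation:
A = 33^13 mod 43  (bits of 13 = 1101)
  bit 0 = 1: r = r^2 * 33 mod 43 = 1^2 * 33 = 1*33 = 33
  bit 1 = 1: r = r^2 * 33 mod 43 = 33^2 * 33 = 14*33 = 32
  bit 2 = 0: r = r^2 mod 43 = 32^2 = 35
  bit 3 = 1: r = r^2 * 33 mod 43 = 35^2 * 33 = 21*33 = 5
  -> A = 5
B = 33^22 mod 43  (bits of 22 = 10110)
  bit 0 = 1: r = r^2 * 33 mod 43 = 1^2 * 33 = 1*33 = 33
  bit 1 = 0: r = r^2 mod 43 = 33^2 = 14
  bit 2 = 1: r = r^2 * 33 mod 43 = 14^2 * 33 = 24*33 = 18
  bit 3 = 1: r = r^2 * 33 mod 43 = 18^2 * 33 = 23*33 = 28
  bit 4 = 0: r = r^2 mod 43 = 28^2 = 10
  -> B = 10
s = B^a = 10^13 mod 43  (bits of 13 = 1101)
  bit 0 = 1: r = r^2 * 10 mod 43 = 1^2 * 10 = 1*10 = 10
  bit 1 = 1: r = r^2 * 10 mod 43 = 10^2 * 10 = 14*10 = 11
  bit 2 = 0: r = r^2 mod 43 = 11^2 = 35
  bit 3 = 1: r = r^2 * 10 mod 43 = 35^2 * 10 = 21*10 = 38
  -> s = B^a = 38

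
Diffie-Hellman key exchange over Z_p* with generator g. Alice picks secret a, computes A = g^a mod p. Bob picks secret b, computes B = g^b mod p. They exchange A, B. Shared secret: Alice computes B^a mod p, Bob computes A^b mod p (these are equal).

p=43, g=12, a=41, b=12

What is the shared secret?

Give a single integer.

Answer: 4

Derivation:
A = 12^41 mod 43  (bits of 41 = 101001)
  bit 0 = 1: r = r^2 * 12 mod 43 = 1^2 * 12 = 1*12 = 12
  bit 1 = 0: r = r^2 mod 43 = 12^2 = 15
  bit 2 = 1: r = r^2 * 12 mod 43 = 15^2 * 12 = 10*12 = 34
  bit 3 = 0: r = r^2 mod 43 = 34^2 = 38
  bit 4 = 0: r = r^2 mod 43 = 38^2 = 25
  bit 5 = 1: r = r^2 * 12 mod 43 = 25^2 * 12 = 23*12 = 18
  -> A = 18
B = 12^12 mod 43  (bits of 12 = 1100)
  bit 0 = 1: r = r^2 * 12 mod 43 = 1^2 * 12 = 1*12 = 12
  bit 1 = 1: r = r^2 * 12 mod 43 = 12^2 * 12 = 15*12 = 8
  bit 2 = 0: r = r^2 mod 43 = 8^2 = 21
  bit 3 = 0: r = r^2 mod 43 = 21^2 = 11
  -> B = 11
s = B^a = 11^41 mod 43  (bits of 41 = 101001)
  bit 0 = 1: r = r^2 * 11 mod 43 = 1^2 * 11 = 1*11 = 11
  bit 1 = 0: r = r^2 mod 43 = 11^2 = 35
  bit 2 = 1: r = r^2 * 11 mod 43 = 35^2 * 11 = 21*11 = 16
  bit 3 = 0: r = r^2 mod 43 = 16^2 = 41
  bit 4 = 0: r = r^2 mod 43 = 41^2 = 4
  bit 5 = 1: r = r^2 * 11 mod 43 = 4^2 * 11 = 16*11 = 4
  -> s = B^a = 4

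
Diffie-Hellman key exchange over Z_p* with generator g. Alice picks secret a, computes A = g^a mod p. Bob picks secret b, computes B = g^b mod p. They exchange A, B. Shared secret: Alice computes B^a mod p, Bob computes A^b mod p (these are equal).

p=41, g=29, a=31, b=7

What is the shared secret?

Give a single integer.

Answer: 7

Derivation:
A = 29^31 mod 41  (bits of 31 = 11111)
  bit 0 = 1: r = r^2 * 29 mod 41 = 1^2 * 29 = 1*29 = 29
  bit 1 = 1: r = r^2 * 29 mod 41 = 29^2 * 29 = 21*29 = 35
  bit 2 = 1: r = r^2 * 29 mod 41 = 35^2 * 29 = 36*29 = 19
  bit 3 = 1: r = r^2 * 29 mod 41 = 19^2 * 29 = 33*29 = 14
  bit 4 = 1: r = r^2 * 29 mod 41 = 14^2 * 29 = 32*29 = 26
  -> A = 26
B = 29^7 mod 41  (bits of 7 = 111)
  bit 0 = 1: r = r^2 * 29 mod 41 = 1^2 * 29 = 1*29 = 29
  bit 1 = 1: r = r^2 * 29 mod 41 = 29^2 * 29 = 21*29 = 35
  bit 2 = 1: r = r^2 * 29 mod 41 = 35^2 * 29 = 36*29 = 19
  -> B = 19
s = B^a = 19^31 mod 41  (bits of 31 = 11111)
  bit 0 = 1: r = r^2 * 19 mod 41 = 1^2 * 19 = 1*19 = 19
  bit 1 = 1: r = r^2 * 19 mod 41 = 19^2 * 19 = 33*19 = 12
  bit 2 = 1: r = r^2 * 19 mod 41 = 12^2 * 19 = 21*19 = 30
  bit 3 = 1: r = r^2 * 19 mod 41 = 30^2 * 19 = 39*19 = 3
  bit 4 = 1: r = r^2 * 19 mod 41 = 3^2 * 19 = 9*19 = 7
  -> s = B^a = 7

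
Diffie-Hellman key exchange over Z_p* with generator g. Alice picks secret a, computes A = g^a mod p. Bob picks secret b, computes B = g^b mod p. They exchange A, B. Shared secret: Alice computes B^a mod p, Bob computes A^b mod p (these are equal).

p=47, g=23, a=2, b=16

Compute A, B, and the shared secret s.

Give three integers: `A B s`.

Answer: 12 34 28

Derivation:
A = 23^2 mod 47  (bits of 2 = 10)
  bit 0 = 1: r = r^2 * 23 mod 47 = 1^2 * 23 = 1*23 = 23
  bit 1 = 0: r = r^2 mod 47 = 23^2 = 12
  -> A = 12
B = 23^16 mod 47  (bits of 16 = 10000)
  bit 0 = 1: r = r^2 * 23 mod 47 = 1^2 * 23 = 1*23 = 23
  bit 1 = 0: r = r^2 mod 47 = 23^2 = 12
  bit 2 = 0: r = r^2 mod 47 = 12^2 = 3
  bit 3 = 0: r = r^2 mod 47 = 3^2 = 9
  bit 4 = 0: r = r^2 mod 47 = 9^2 = 34
  -> B = 34
s = B^a = 34^2 mod 47  (bits of 2 = 10)
  bit 0 = 1: r = r^2 * 34 mod 47 = 1^2 * 34 = 1*34 = 34
  bit 1 = 0: r = r^2 mod 47 = 34^2 = 28
  -> s = B^a = 28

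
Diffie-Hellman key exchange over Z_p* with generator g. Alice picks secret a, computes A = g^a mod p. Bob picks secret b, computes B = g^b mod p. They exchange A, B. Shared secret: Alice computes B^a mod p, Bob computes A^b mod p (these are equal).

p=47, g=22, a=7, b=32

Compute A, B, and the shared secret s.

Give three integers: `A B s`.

A = 22^7 mod 47  (bits of 7 = 111)
  bit 0 = 1: r = r^2 * 22 mod 47 = 1^2 * 22 = 1*22 = 22
  bit 1 = 1: r = r^2 * 22 mod 47 = 22^2 * 22 = 14*22 = 26
  bit 2 = 1: r = r^2 * 22 mod 47 = 26^2 * 22 = 18*22 = 20
  -> A = 20
B = 22^32 mod 47  (bits of 32 = 100000)
  bit 0 = 1: r = r^2 * 22 mod 47 = 1^2 * 22 = 1*22 = 22
  bit 1 = 0: r = r^2 mod 47 = 22^2 = 14
  bit 2 = 0: r = r^2 mod 47 = 14^2 = 8
  bit 3 = 0: r = r^2 mod 47 = 8^2 = 17
  bit 4 = 0: r = r^2 mod 47 = 17^2 = 7
  bit 5 = 0: r = r^2 mod 47 = 7^2 = 2
  -> B = 2
s = B^a = 2^7 mod 47  (bits of 7 = 111)
  bit 0 = 1: r = r^2 * 2 mod 47 = 1^2 * 2 = 1*2 = 2
  bit 1 = 1: r = r^2 * 2 mod 47 = 2^2 * 2 = 4*2 = 8
  bit 2 = 1: r = r^2 * 2 mod 47 = 8^2 * 2 = 17*2 = 34
  -> s = B^a = 34

Answer: 20 2 34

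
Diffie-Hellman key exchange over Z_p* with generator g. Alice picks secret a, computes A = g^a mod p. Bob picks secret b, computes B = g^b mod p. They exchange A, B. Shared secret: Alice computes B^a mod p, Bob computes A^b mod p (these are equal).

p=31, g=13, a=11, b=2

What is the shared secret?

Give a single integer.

A = 13^11 mod 31  (bits of 11 = 1011)
  bit 0 = 1: r = r^2 * 13 mod 31 = 1^2 * 13 = 1*13 = 13
  bit 1 = 0: r = r^2 mod 31 = 13^2 = 14
  bit 2 = 1: r = r^2 * 13 mod 31 = 14^2 * 13 = 10*13 = 6
  bit 3 = 1: r = r^2 * 13 mod 31 = 6^2 * 13 = 5*13 = 3
  -> A = 3
B = 13^2 mod 31  (bits of 2 = 10)
  bit 0 = 1: r = r^2 * 13 mod 31 = 1^2 * 13 = 1*13 = 13
  bit 1 = 0: r = r^2 mod 31 = 13^2 = 14
  -> B = 14
s = B^a = 14^11 mod 31  (bits of 11 = 1011)
  bit 0 = 1: r = r^2 * 14 mod 31 = 1^2 * 14 = 1*14 = 14
  bit 1 = 0: r = r^2 mod 31 = 14^2 = 10
  bit 2 = 1: r = r^2 * 14 mod 31 = 10^2 * 14 = 7*14 = 5
  bit 3 = 1: r = r^2 * 14 mod 31 = 5^2 * 14 = 25*14 = 9
  -> s = B^a = 9

Answer: 9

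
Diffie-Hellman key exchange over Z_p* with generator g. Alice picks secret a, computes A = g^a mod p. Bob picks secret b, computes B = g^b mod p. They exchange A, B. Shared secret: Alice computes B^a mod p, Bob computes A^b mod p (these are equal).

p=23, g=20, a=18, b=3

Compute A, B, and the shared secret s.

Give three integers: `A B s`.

A = 20^18 mod 23  (bits of 18 = 10010)
  bit 0 = 1: r = r^2 * 20 mod 23 = 1^2 * 20 = 1*20 = 20
  bit 1 = 0: r = r^2 mod 23 = 20^2 = 9
  bit 2 = 0: r = r^2 mod 23 = 9^2 = 12
  bit 3 = 1: r = r^2 * 20 mod 23 = 12^2 * 20 = 6*20 = 5
  bit 4 = 0: r = r^2 mod 23 = 5^2 = 2
  -> A = 2
B = 20^3 mod 23  (bits of 3 = 11)
  bit 0 = 1: r = r^2 * 20 mod 23 = 1^2 * 20 = 1*20 = 20
  bit 1 = 1: r = r^2 * 20 mod 23 = 20^2 * 20 = 9*20 = 19
  -> B = 19
s = B^a = 19^18 mod 23  (bits of 18 = 10010)
  bit 0 = 1: r = r^2 * 19 mod 23 = 1^2 * 19 = 1*19 = 19
  bit 1 = 0: r = r^2 mod 23 = 19^2 = 16
  bit 2 = 0: r = r^2 mod 23 = 16^2 = 3
  bit 3 = 1: r = r^2 * 19 mod 23 = 3^2 * 19 = 9*19 = 10
  bit 4 = 0: r = r^2 mod 23 = 10^2 = 8
  -> s = B^a = 8

Answer: 2 19 8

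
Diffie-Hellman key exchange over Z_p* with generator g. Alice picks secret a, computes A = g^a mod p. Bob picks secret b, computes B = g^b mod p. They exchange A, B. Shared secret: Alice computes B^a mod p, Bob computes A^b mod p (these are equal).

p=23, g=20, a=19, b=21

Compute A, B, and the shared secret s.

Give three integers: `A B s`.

Answer: 17 15 19

Derivation:
A = 20^19 mod 23  (bits of 19 = 10011)
  bit 0 = 1: r = r^2 * 20 mod 23 = 1^2 * 20 = 1*20 = 20
  bit 1 = 0: r = r^2 mod 23 = 20^2 = 9
  bit 2 = 0: r = r^2 mod 23 = 9^2 = 12
  bit 3 = 1: r = r^2 * 20 mod 23 = 12^2 * 20 = 6*20 = 5
  bit 4 = 1: r = r^2 * 20 mod 23 = 5^2 * 20 = 2*20 = 17
  -> A = 17
B = 20^21 mod 23  (bits of 21 = 10101)
  bit 0 = 1: r = r^2 * 20 mod 23 = 1^2 * 20 = 1*20 = 20
  bit 1 = 0: r = r^2 mod 23 = 20^2 = 9
  bit 2 = 1: r = r^2 * 20 mod 23 = 9^2 * 20 = 12*20 = 10
  bit 3 = 0: r = r^2 mod 23 = 10^2 = 8
  bit 4 = 1: r = r^2 * 20 mod 23 = 8^2 * 20 = 18*20 = 15
  -> B = 15
s = B^a = 15^19 mod 23  (bits of 19 = 10011)
  bit 0 = 1: r = r^2 * 15 mod 23 = 1^2 * 15 = 1*15 = 15
  bit 1 = 0: r = r^2 mod 23 = 15^2 = 18
  bit 2 = 0: r = r^2 mod 23 = 18^2 = 2
  bit 3 = 1: r = r^2 * 15 mod 23 = 2^2 * 15 = 4*15 = 14
  bit 4 = 1: r = r^2 * 15 mod 23 = 14^2 * 15 = 12*15 = 19
  -> s = B^a = 19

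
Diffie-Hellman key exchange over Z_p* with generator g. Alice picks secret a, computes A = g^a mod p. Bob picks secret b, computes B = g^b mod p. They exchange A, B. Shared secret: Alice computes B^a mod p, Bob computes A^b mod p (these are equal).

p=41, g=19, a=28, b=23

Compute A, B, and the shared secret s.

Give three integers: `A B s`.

A = 19^28 mod 41  (bits of 28 = 11100)
  bit 0 = 1: r = r^2 * 19 mod 41 = 1^2 * 19 = 1*19 = 19
  bit 1 = 1: r = r^2 * 19 mod 41 = 19^2 * 19 = 33*19 = 12
  bit 2 = 1: r = r^2 * 19 mod 41 = 12^2 * 19 = 21*19 = 30
  bit 3 = 0: r = r^2 mod 41 = 30^2 = 39
  bit 4 = 0: r = r^2 mod 41 = 39^2 = 4
  -> A = 4
B = 19^23 mod 41  (bits of 23 = 10111)
  bit 0 = 1: r = r^2 * 19 mod 41 = 1^2 * 19 = 1*19 = 19
  bit 1 = 0: r = r^2 mod 41 = 19^2 = 33
  bit 2 = 1: r = r^2 * 19 mod 41 = 33^2 * 19 = 23*19 = 27
  bit 3 = 1: r = r^2 * 19 mod 41 = 27^2 * 19 = 32*19 = 34
  bit 4 = 1: r = r^2 * 19 mod 41 = 34^2 * 19 = 8*19 = 29
  -> B = 29
s = B^a = 29^28 mod 41  (bits of 28 = 11100)
  bit 0 = 1: r = r^2 * 29 mod 41 = 1^2 * 29 = 1*29 = 29
  bit 1 = 1: r = r^2 * 29 mod 41 = 29^2 * 29 = 21*29 = 35
  bit 2 = 1: r = r^2 * 29 mod 41 = 35^2 * 29 = 36*29 = 19
  bit 3 = 0: r = r^2 mod 41 = 19^2 = 33
  bit 4 = 0: r = r^2 mod 41 = 33^2 = 23
  -> s = B^a = 23

Answer: 4 29 23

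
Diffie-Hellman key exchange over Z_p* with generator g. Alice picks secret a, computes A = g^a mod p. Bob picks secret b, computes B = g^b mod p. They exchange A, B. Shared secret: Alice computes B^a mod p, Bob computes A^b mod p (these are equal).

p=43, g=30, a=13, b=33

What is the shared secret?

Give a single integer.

Answer: 22

Derivation:
A = 30^13 mod 43  (bits of 13 = 1101)
  bit 0 = 1: r = r^2 * 30 mod 43 = 1^2 * 30 = 1*30 = 30
  bit 1 = 1: r = r^2 * 30 mod 43 = 30^2 * 30 = 40*30 = 39
  bit 2 = 0: r = r^2 mod 43 = 39^2 = 16
  bit 3 = 1: r = r^2 * 30 mod 43 = 16^2 * 30 = 41*30 = 26
  -> A = 26
B = 30^33 mod 43  (bits of 33 = 100001)
  bit 0 = 1: r = r^2 * 30 mod 43 = 1^2 * 30 = 1*30 = 30
  bit 1 = 0: r = r^2 mod 43 = 30^2 = 40
  bit 2 = 0: r = r^2 mod 43 = 40^2 = 9
  bit 3 = 0: r = r^2 mod 43 = 9^2 = 38
  bit 4 = 0: r = r^2 mod 43 = 38^2 = 25
  bit 5 = 1: r = r^2 * 30 mod 43 = 25^2 * 30 = 23*30 = 2
  -> B = 2
s = B^a = 2^13 mod 43  (bits of 13 = 1101)
  bit 0 = 1: r = r^2 * 2 mod 43 = 1^2 * 2 = 1*2 = 2
  bit 1 = 1: r = r^2 * 2 mod 43 = 2^2 * 2 = 4*2 = 8
  bit 2 = 0: r = r^2 mod 43 = 8^2 = 21
  bit 3 = 1: r = r^2 * 2 mod 43 = 21^2 * 2 = 11*2 = 22
  -> s = B^a = 22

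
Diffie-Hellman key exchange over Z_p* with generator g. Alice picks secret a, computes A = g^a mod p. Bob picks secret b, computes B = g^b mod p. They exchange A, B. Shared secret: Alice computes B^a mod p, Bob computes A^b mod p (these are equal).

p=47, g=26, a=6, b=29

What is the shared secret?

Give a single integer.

Answer: 7

Derivation:
A = 26^6 mod 47  (bits of 6 = 110)
  bit 0 = 1: r = r^2 * 26 mod 47 = 1^2 * 26 = 1*26 = 26
  bit 1 = 1: r = r^2 * 26 mod 47 = 26^2 * 26 = 18*26 = 45
  bit 2 = 0: r = r^2 mod 47 = 45^2 = 4
  -> A = 4
B = 26^29 mod 47  (bits of 29 = 11101)
  bit 0 = 1: r = r^2 * 26 mod 47 = 1^2 * 26 = 1*26 = 26
  bit 1 = 1: r = r^2 * 26 mod 47 = 26^2 * 26 = 18*26 = 45
  bit 2 = 1: r = r^2 * 26 mod 47 = 45^2 * 26 = 4*26 = 10
  bit 3 = 0: r = r^2 mod 47 = 10^2 = 6
  bit 4 = 1: r = r^2 * 26 mod 47 = 6^2 * 26 = 36*26 = 43
  -> B = 43
s = B^a = 43^6 mod 47  (bits of 6 = 110)
  bit 0 = 1: r = r^2 * 43 mod 47 = 1^2 * 43 = 1*43 = 43
  bit 1 = 1: r = r^2 * 43 mod 47 = 43^2 * 43 = 16*43 = 30
  bit 2 = 0: r = r^2 mod 47 = 30^2 = 7
  -> s = B^a = 7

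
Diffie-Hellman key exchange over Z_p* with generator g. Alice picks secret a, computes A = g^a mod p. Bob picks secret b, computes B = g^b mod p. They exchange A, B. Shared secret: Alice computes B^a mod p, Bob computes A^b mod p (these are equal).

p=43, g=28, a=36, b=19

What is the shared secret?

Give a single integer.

Answer: 35

Derivation:
A = 28^36 mod 43  (bits of 36 = 100100)
  bit 0 = 1: r = r^2 * 28 mod 43 = 1^2 * 28 = 1*28 = 28
  bit 1 = 0: r = r^2 mod 43 = 28^2 = 10
  bit 2 = 0: r = r^2 mod 43 = 10^2 = 14
  bit 3 = 1: r = r^2 * 28 mod 43 = 14^2 * 28 = 24*28 = 27
  bit 4 = 0: r = r^2 mod 43 = 27^2 = 41
  bit 5 = 0: r = r^2 mod 43 = 41^2 = 4
  -> A = 4
B = 28^19 mod 43  (bits of 19 = 10011)
  bit 0 = 1: r = r^2 * 28 mod 43 = 1^2 * 28 = 1*28 = 28
  bit 1 = 0: r = r^2 mod 43 = 28^2 = 10
  bit 2 = 0: r = r^2 mod 43 = 10^2 = 14
  bit 3 = 1: r = r^2 * 28 mod 43 = 14^2 * 28 = 24*28 = 27
  bit 4 = 1: r = r^2 * 28 mod 43 = 27^2 * 28 = 41*28 = 30
  -> B = 30
s = B^a = 30^36 mod 43  (bits of 36 = 100100)
  bit 0 = 1: r = r^2 * 30 mod 43 = 1^2 * 30 = 1*30 = 30
  bit 1 = 0: r = r^2 mod 43 = 30^2 = 40
  bit 2 = 0: r = r^2 mod 43 = 40^2 = 9
  bit 3 = 1: r = r^2 * 30 mod 43 = 9^2 * 30 = 38*30 = 22
  bit 4 = 0: r = r^2 mod 43 = 22^2 = 11
  bit 5 = 0: r = r^2 mod 43 = 11^2 = 35
  -> s = B^a = 35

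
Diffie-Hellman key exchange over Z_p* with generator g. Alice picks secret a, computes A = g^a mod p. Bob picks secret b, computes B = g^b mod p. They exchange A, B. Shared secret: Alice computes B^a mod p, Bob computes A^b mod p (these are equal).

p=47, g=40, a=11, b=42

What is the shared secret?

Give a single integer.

A = 40^11 mod 47  (bits of 11 = 1011)
  bit 0 = 1: r = r^2 * 40 mod 47 = 1^2 * 40 = 1*40 = 40
  bit 1 = 0: r = r^2 mod 47 = 40^2 = 2
  bit 2 = 1: r = r^2 * 40 mod 47 = 2^2 * 40 = 4*40 = 19
  bit 3 = 1: r = r^2 * 40 mod 47 = 19^2 * 40 = 32*40 = 11
  -> A = 11
B = 40^42 mod 47  (bits of 42 = 101010)
  bit 0 = 1: r = r^2 * 40 mod 47 = 1^2 * 40 = 1*40 = 40
  bit 1 = 0: r = r^2 mod 47 = 40^2 = 2
  bit 2 = 1: r = r^2 * 40 mod 47 = 2^2 * 40 = 4*40 = 19
  bit 3 = 0: r = r^2 mod 47 = 19^2 = 32
  bit 4 = 1: r = r^2 * 40 mod 47 = 32^2 * 40 = 37*40 = 23
  bit 5 = 0: r = r^2 mod 47 = 23^2 = 12
  -> B = 12
s = B^a = 12^11 mod 47  (bits of 11 = 1011)
  bit 0 = 1: r = r^2 * 12 mod 47 = 1^2 * 12 = 1*12 = 12
  bit 1 = 0: r = r^2 mod 47 = 12^2 = 3
  bit 2 = 1: r = r^2 * 12 mod 47 = 3^2 * 12 = 9*12 = 14
  bit 3 = 1: r = r^2 * 12 mod 47 = 14^2 * 12 = 8*12 = 2
  -> s = B^a = 2

Answer: 2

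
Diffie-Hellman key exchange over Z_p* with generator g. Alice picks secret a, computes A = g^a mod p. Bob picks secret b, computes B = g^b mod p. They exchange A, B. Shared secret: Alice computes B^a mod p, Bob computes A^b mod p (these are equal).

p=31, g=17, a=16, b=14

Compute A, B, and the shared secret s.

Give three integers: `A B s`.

A = 17^16 mod 31  (bits of 16 = 10000)
  bit 0 = 1: r = r^2 * 17 mod 31 = 1^2 * 17 = 1*17 = 17
  bit 1 = 0: r = r^2 mod 31 = 17^2 = 10
  bit 2 = 0: r = r^2 mod 31 = 10^2 = 7
  bit 3 = 0: r = r^2 mod 31 = 7^2 = 18
  bit 4 = 0: r = r^2 mod 31 = 18^2 = 14
  -> A = 14
B = 17^14 mod 31  (bits of 14 = 1110)
  bit 0 = 1: r = r^2 * 17 mod 31 = 1^2 * 17 = 1*17 = 17
  bit 1 = 1: r = r^2 * 17 mod 31 = 17^2 * 17 = 10*17 = 15
  bit 2 = 1: r = r^2 * 17 mod 31 = 15^2 * 17 = 8*17 = 12
  bit 3 = 0: r = r^2 mod 31 = 12^2 = 20
  -> B = 20
s = B^a = 20^16 mod 31  (bits of 16 = 10000)
  bit 0 = 1: r = r^2 * 20 mod 31 = 1^2 * 20 = 1*20 = 20
  bit 1 = 0: r = r^2 mod 31 = 20^2 = 28
  bit 2 = 0: r = r^2 mod 31 = 28^2 = 9
  bit 3 = 0: r = r^2 mod 31 = 9^2 = 19
  bit 4 = 0: r = r^2 mod 31 = 19^2 = 20
  -> s = B^a = 20

Answer: 14 20 20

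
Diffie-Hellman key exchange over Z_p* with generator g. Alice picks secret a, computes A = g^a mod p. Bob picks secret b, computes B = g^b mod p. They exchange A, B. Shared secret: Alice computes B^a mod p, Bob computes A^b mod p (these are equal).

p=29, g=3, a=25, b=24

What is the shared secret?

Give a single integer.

Answer: 16

Derivation:
A = 3^25 mod 29  (bits of 25 = 11001)
  bit 0 = 1: r = r^2 * 3 mod 29 = 1^2 * 3 = 1*3 = 3
  bit 1 = 1: r = r^2 * 3 mod 29 = 3^2 * 3 = 9*3 = 27
  bit 2 = 0: r = r^2 mod 29 = 27^2 = 4
  bit 3 = 0: r = r^2 mod 29 = 4^2 = 16
  bit 4 = 1: r = r^2 * 3 mod 29 = 16^2 * 3 = 24*3 = 14
  -> A = 14
B = 3^24 mod 29  (bits of 24 = 11000)
  bit 0 = 1: r = r^2 * 3 mod 29 = 1^2 * 3 = 1*3 = 3
  bit 1 = 1: r = r^2 * 3 mod 29 = 3^2 * 3 = 9*3 = 27
  bit 2 = 0: r = r^2 mod 29 = 27^2 = 4
  bit 3 = 0: r = r^2 mod 29 = 4^2 = 16
  bit 4 = 0: r = r^2 mod 29 = 16^2 = 24
  -> B = 24
s = B^a = 24^25 mod 29  (bits of 25 = 11001)
  bit 0 = 1: r = r^2 * 24 mod 29 = 1^2 * 24 = 1*24 = 24
  bit 1 = 1: r = r^2 * 24 mod 29 = 24^2 * 24 = 25*24 = 20
  bit 2 = 0: r = r^2 mod 29 = 20^2 = 23
  bit 3 = 0: r = r^2 mod 29 = 23^2 = 7
  bit 4 = 1: r = r^2 * 24 mod 29 = 7^2 * 24 = 20*24 = 16
  -> s = B^a = 16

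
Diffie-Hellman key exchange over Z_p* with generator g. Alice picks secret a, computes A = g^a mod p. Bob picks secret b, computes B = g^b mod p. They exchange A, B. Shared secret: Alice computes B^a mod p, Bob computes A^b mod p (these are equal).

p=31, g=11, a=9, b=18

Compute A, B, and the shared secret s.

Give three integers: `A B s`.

A = 11^9 mod 31  (bits of 9 = 1001)
  bit 0 = 1: r = r^2 * 11 mod 31 = 1^2 * 11 = 1*11 = 11
  bit 1 = 0: r = r^2 mod 31 = 11^2 = 28
  bit 2 = 0: r = r^2 mod 31 = 28^2 = 9
  bit 3 = 1: r = r^2 * 11 mod 31 = 9^2 * 11 = 19*11 = 23
  -> A = 23
B = 11^18 mod 31  (bits of 18 = 10010)
  bit 0 = 1: r = r^2 * 11 mod 31 = 1^2 * 11 = 1*11 = 11
  bit 1 = 0: r = r^2 mod 31 = 11^2 = 28
  bit 2 = 0: r = r^2 mod 31 = 28^2 = 9
  bit 3 = 1: r = r^2 * 11 mod 31 = 9^2 * 11 = 19*11 = 23
  bit 4 = 0: r = r^2 mod 31 = 23^2 = 2
  -> B = 2
s = B^a = 2^9 mod 31  (bits of 9 = 1001)
  bit 0 = 1: r = r^2 * 2 mod 31 = 1^2 * 2 = 1*2 = 2
  bit 1 = 0: r = r^2 mod 31 = 2^2 = 4
  bit 2 = 0: r = r^2 mod 31 = 4^2 = 16
  bit 3 = 1: r = r^2 * 2 mod 31 = 16^2 * 2 = 8*2 = 16
  -> s = B^a = 16

Answer: 23 2 16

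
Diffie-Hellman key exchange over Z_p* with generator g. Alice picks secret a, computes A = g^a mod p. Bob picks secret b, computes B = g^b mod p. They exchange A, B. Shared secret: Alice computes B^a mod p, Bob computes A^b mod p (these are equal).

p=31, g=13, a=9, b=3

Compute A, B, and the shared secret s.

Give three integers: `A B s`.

Answer: 29 27 23

Derivation:
A = 13^9 mod 31  (bits of 9 = 1001)
  bit 0 = 1: r = r^2 * 13 mod 31 = 1^2 * 13 = 1*13 = 13
  bit 1 = 0: r = r^2 mod 31 = 13^2 = 14
  bit 2 = 0: r = r^2 mod 31 = 14^2 = 10
  bit 3 = 1: r = r^2 * 13 mod 31 = 10^2 * 13 = 7*13 = 29
  -> A = 29
B = 13^3 mod 31  (bits of 3 = 11)
  bit 0 = 1: r = r^2 * 13 mod 31 = 1^2 * 13 = 1*13 = 13
  bit 1 = 1: r = r^2 * 13 mod 31 = 13^2 * 13 = 14*13 = 27
  -> B = 27
s = B^a = 27^9 mod 31  (bits of 9 = 1001)
  bit 0 = 1: r = r^2 * 27 mod 31 = 1^2 * 27 = 1*27 = 27
  bit 1 = 0: r = r^2 mod 31 = 27^2 = 16
  bit 2 = 0: r = r^2 mod 31 = 16^2 = 8
  bit 3 = 1: r = r^2 * 27 mod 31 = 8^2 * 27 = 2*27 = 23
  -> s = B^a = 23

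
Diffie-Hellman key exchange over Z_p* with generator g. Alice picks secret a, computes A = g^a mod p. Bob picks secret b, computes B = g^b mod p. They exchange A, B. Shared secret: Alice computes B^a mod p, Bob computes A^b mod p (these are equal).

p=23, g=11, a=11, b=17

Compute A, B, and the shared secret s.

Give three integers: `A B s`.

Answer: 22 14 22

Derivation:
A = 11^11 mod 23  (bits of 11 = 1011)
  bit 0 = 1: r = r^2 * 11 mod 23 = 1^2 * 11 = 1*11 = 11
  bit 1 = 0: r = r^2 mod 23 = 11^2 = 6
  bit 2 = 1: r = r^2 * 11 mod 23 = 6^2 * 11 = 13*11 = 5
  bit 3 = 1: r = r^2 * 11 mod 23 = 5^2 * 11 = 2*11 = 22
  -> A = 22
B = 11^17 mod 23  (bits of 17 = 10001)
  bit 0 = 1: r = r^2 * 11 mod 23 = 1^2 * 11 = 1*11 = 11
  bit 1 = 0: r = r^2 mod 23 = 11^2 = 6
  bit 2 = 0: r = r^2 mod 23 = 6^2 = 13
  bit 3 = 0: r = r^2 mod 23 = 13^2 = 8
  bit 4 = 1: r = r^2 * 11 mod 23 = 8^2 * 11 = 18*11 = 14
  -> B = 14
s = B^a = 14^11 mod 23  (bits of 11 = 1011)
  bit 0 = 1: r = r^2 * 14 mod 23 = 1^2 * 14 = 1*14 = 14
  bit 1 = 0: r = r^2 mod 23 = 14^2 = 12
  bit 2 = 1: r = r^2 * 14 mod 23 = 12^2 * 14 = 6*14 = 15
  bit 3 = 1: r = r^2 * 14 mod 23 = 15^2 * 14 = 18*14 = 22
  -> s = B^a = 22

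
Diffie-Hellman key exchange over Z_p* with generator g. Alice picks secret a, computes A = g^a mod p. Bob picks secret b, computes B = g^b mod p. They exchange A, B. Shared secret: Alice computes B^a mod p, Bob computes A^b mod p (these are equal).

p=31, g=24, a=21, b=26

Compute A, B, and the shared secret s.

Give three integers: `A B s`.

A = 24^21 mod 31  (bits of 21 = 10101)
  bit 0 = 1: r = r^2 * 24 mod 31 = 1^2 * 24 = 1*24 = 24
  bit 1 = 0: r = r^2 mod 31 = 24^2 = 18
  bit 2 = 1: r = r^2 * 24 mod 31 = 18^2 * 24 = 14*24 = 26
  bit 3 = 0: r = r^2 mod 31 = 26^2 = 25
  bit 4 = 1: r = r^2 * 24 mod 31 = 25^2 * 24 = 5*24 = 27
  -> A = 27
B = 24^26 mod 31  (bits of 26 = 11010)
  bit 0 = 1: r = r^2 * 24 mod 31 = 1^2 * 24 = 1*24 = 24
  bit 1 = 1: r = r^2 * 24 mod 31 = 24^2 * 24 = 18*24 = 29
  bit 2 = 0: r = r^2 mod 31 = 29^2 = 4
  bit 3 = 1: r = r^2 * 24 mod 31 = 4^2 * 24 = 16*24 = 12
  bit 4 = 0: r = r^2 mod 31 = 12^2 = 20
  -> B = 20
s = B^a = 20^21 mod 31  (bits of 21 = 10101)
  bit 0 = 1: r = r^2 * 20 mod 31 = 1^2 * 20 = 1*20 = 20
  bit 1 = 0: r = r^2 mod 31 = 20^2 = 28
  bit 2 = 1: r = r^2 * 20 mod 31 = 28^2 * 20 = 9*20 = 25
  bit 3 = 0: r = r^2 mod 31 = 25^2 = 5
  bit 4 = 1: r = r^2 * 20 mod 31 = 5^2 * 20 = 25*20 = 4
  -> s = B^a = 4

Answer: 27 20 4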